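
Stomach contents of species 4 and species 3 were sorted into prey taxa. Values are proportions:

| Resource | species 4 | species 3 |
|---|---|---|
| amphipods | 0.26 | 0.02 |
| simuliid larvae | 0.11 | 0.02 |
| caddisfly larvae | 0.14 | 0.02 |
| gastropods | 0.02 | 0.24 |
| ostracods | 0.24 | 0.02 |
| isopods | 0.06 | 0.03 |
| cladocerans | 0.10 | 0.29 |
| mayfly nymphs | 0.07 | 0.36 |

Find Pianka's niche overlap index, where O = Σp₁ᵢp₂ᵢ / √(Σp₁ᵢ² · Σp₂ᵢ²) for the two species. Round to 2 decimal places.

0.35

Σ p₁ᵢp₂ᵢ = 0.0052 + 0.0022 + 0.0028 + 0.0048 + 0.0048 + 0.0018 + 0.0290 + 0.0252 = 0.0758
Σp_1ᵢ² = 0.26² + 0.11² + 0.14² + 0.02² + 0.24² + 0.06² + 0.10² + 0.07² = 0.0676 + 0.0121 + 0.0196 + 0.0004 + 0.0576 + 0.0036 + 0.0100 + 0.0049 = 0.1758
Σp_2ᵢ² = 0.02² + 0.02² + 0.02² + 0.24² + 0.02² + 0.03² + 0.29² + 0.36² = 0.0004 + 0.0004 + 0.0004 + 0.0576 + 0.0004 + 0.0009 + 0.0841 + 0.1296 = 0.2738
O = 0.0758 / √(0.1758 × 0.2738) = 0.0758 / 0.21939 = 0.3455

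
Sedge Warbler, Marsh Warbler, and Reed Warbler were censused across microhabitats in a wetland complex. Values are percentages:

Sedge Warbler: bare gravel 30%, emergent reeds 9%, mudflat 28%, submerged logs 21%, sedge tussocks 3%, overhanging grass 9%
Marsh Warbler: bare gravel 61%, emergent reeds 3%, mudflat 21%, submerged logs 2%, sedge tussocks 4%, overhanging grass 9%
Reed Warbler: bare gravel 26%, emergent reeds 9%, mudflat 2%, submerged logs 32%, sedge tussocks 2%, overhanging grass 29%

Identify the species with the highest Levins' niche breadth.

Sedge Warbler

Convert percentages to proportions (divide by 100).
Σp_Sedgᵢ² = 0.30² + 0.09² + 0.28² + 0.21² + 0.03² + 0.09² = 0.0900 + 0.0081 + 0.0784 + 0.0441 + 0.0009 + 0.0081 = 0.2296
B_Sedg = 1 / 0.2296 = 4.3554
Σp_Marsᵢ² = 0.61² + 0.03² + 0.21² + 0.02² + 0.04² + 0.09² = 0.3721 + 0.0009 + 0.0441 + 0.0004 + 0.0016 + 0.0081 = 0.4272
B_Mars = 1 / 0.4272 = 2.3408
Σp_Reedᵢ² = 0.26² + 0.09² + 0.02² + 0.32² + 0.02² + 0.29² = 0.0676 + 0.0081 + 0.0004 + 0.1024 + 0.0004 + 0.0841 = 0.2630
B_Reed = 1 / 0.2630 = 3.8023
Highest B → broadest niche (most generalist): Sedge Warbler (B = 4.36).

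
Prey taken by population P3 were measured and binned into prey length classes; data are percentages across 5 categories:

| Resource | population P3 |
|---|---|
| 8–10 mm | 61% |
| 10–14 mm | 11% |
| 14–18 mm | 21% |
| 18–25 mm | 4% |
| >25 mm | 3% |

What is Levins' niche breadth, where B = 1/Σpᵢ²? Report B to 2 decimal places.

Convert percentages to proportions (divide by 100).
Σpᵢ² = 0.61² + 0.11² + 0.21² + 0.04² + 0.03² = 0.3721 + 0.0121 + 0.0441 + 0.0016 + 0.0009 = 0.4308
B = 1 / 0.4308 = 2.3213

2.32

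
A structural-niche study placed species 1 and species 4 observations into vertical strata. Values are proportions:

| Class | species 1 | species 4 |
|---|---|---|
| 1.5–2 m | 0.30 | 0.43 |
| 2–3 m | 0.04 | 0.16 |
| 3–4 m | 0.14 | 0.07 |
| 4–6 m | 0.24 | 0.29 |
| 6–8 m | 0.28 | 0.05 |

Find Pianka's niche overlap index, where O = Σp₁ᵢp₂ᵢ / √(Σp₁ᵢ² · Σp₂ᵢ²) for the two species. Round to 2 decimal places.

0.84

Σ p₁ᵢp₂ᵢ = 0.1290 + 0.0064 + 0.0098 + 0.0696 + 0.0140 = 0.2288
Σp_1ᵢ² = 0.30² + 0.04² + 0.14² + 0.24² + 0.28² = 0.0900 + 0.0016 + 0.0196 + 0.0576 + 0.0784 = 0.2472
Σp_2ᵢ² = 0.43² + 0.16² + 0.07² + 0.29² + 0.05² = 0.1849 + 0.0256 + 0.0049 + 0.0841 + 0.0025 = 0.3020
O = 0.2288 / √(0.2472 × 0.3020) = 0.2288 / 0.27323 = 0.8374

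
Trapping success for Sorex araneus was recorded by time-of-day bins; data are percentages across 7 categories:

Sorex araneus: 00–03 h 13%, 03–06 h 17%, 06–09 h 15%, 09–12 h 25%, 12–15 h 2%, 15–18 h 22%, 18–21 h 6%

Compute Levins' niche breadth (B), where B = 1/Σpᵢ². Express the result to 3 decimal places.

Convert percentages to proportions (divide by 100).
Σpᵢ² = 0.13² + 0.17² + 0.15² + 0.25² + 0.02² + 0.22² + 0.06² = 0.0169 + 0.0289 + 0.0225 + 0.0625 + 0.0004 + 0.0484 + 0.0036 = 0.1832
B = 1 / 0.1832 = 5.45852

5.459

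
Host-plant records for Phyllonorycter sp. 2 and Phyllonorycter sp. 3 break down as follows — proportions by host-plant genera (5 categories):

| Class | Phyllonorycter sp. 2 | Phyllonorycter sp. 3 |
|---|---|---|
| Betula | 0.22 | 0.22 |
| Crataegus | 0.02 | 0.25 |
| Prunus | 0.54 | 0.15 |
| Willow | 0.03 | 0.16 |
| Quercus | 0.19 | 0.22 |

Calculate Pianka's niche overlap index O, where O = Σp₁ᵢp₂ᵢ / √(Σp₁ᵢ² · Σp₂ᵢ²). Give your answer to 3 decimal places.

Σ p₁ᵢp₂ᵢ = 0.0484 + 0.0050 + 0.0810 + 0.0048 + 0.0418 = 0.1810
Σp_1ᵢ² = 0.22² + 0.02² + 0.54² + 0.03² + 0.19² = 0.0484 + 0.0004 + 0.2916 + 0.0009 + 0.0361 = 0.3774
Σp_2ᵢ² = 0.22² + 0.25² + 0.15² + 0.16² + 0.22² = 0.0484 + 0.0625 + 0.0225 + 0.0256 + 0.0484 = 0.2074
O = 0.1810 / √(0.3774 × 0.2074) = 0.1810 / 0.279773 = 0.64695

0.647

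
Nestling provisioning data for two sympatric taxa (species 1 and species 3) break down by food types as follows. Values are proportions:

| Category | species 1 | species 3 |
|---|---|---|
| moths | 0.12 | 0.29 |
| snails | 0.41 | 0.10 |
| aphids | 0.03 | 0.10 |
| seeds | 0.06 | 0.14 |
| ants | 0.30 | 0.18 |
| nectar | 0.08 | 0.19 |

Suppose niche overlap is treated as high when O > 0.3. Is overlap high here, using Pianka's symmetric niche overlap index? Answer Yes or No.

Yes

Σ p₁ᵢp₂ᵢ = 0.0348 + 0.0410 + 0.0030 + 0.0084 + 0.0540 + 0.0152 = 0.1564
Σp_1ᵢ² = 0.12² + 0.41² + 0.03² + 0.06² + 0.30² + 0.08² = 0.0144 + 0.1681 + 0.0009 + 0.0036 + 0.0900 + 0.0064 = 0.2834
Σp_2ᵢ² = 0.29² + 0.10² + 0.10² + 0.14² + 0.18² + 0.19² = 0.0841 + 0.0100 + 0.0100 + 0.0196 + 0.0324 + 0.0361 = 0.1922
O = 0.1564 / √(0.2834 × 0.1922) = 0.1564 / 0.23339 = 0.6701
O = 0.6701 > 0.3 → Yes.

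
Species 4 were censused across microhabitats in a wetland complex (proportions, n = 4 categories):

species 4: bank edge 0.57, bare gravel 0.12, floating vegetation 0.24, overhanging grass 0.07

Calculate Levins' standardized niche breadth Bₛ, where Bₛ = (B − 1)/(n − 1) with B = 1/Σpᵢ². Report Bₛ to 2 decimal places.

Σpᵢ² = 0.57² + 0.12² + 0.24² + 0.07² = 0.3249 + 0.0144 + 0.0576 + 0.0049 = 0.4018
B = 1 / 0.4018 = 2.4888
Bₛ = (B − 1)/(n − 1) = (2.4888 − 1)/(4 − 1) = 1.4888/3 = 0.4963

0.50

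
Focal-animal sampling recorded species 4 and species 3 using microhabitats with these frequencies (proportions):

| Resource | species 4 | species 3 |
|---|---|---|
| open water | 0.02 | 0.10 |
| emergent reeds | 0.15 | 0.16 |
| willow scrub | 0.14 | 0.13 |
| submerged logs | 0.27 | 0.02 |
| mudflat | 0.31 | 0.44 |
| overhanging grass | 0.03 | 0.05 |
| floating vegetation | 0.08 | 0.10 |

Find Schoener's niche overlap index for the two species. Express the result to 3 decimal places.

Σ|p₁ᵢ − p₂ᵢ| = 0.08 + 0.01 + 0.01 + 0.25 + 0.13 + 0.02 + 0.02 = 0.52
D = 1 − ½ × 0.52 = 1 − 0.260 = 0.74000

0.740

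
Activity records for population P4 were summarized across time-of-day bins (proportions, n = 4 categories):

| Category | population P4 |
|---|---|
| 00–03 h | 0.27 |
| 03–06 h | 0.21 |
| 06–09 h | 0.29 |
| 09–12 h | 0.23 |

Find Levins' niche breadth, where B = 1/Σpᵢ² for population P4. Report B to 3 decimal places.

Σpᵢ² = 0.27² + 0.21² + 0.29² + 0.23² = 0.0729 + 0.0441 + 0.0841 + 0.0529 = 0.2540
B = 1 / 0.2540 = 3.93701

3.937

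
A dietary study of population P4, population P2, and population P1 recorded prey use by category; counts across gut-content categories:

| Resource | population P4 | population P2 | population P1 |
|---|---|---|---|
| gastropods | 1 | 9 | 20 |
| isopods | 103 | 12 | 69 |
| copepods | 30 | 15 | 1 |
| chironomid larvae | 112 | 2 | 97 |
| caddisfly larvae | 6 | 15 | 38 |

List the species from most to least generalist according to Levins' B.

Proportions for population P4 (n=252): 1/252=0.0040, 103/252=0.4087, 30/252=0.1190, 112/252=0.4444, 6/252=0.0238
Proportions for population P2 (n=53): 9/53=0.1698, 12/53=0.2264, 15/53=0.2830, 2/53=0.0377, 15/53=0.2830
Proportions for population P1 (n=225): 20/225=0.0889, 69/225=0.3067, 1/225=0.0044, 97/225=0.4311, 38/225=0.1689
Σp_P4ᵢ² = 0.0040² + 0.4087² + 0.1190² + 0.4444² + 0.0238² = 0.000016 + 0.167036 + 0.014161 + 0.197491 + 0.000566 = 0.379270
B_P4 = 1 / 0.379270 = 2.6366
Σp_P2ᵢ² = 0.1698² + 0.2264² + 0.2830² + 0.0377² + 0.2830² = 0.028832 + 0.051257 + 0.080089 + 0.001421 + 0.080089 = 0.241688
B_P2 = 1 / 0.241688 = 4.1376
Σp_P1ᵢ² = 0.0889² + 0.3067² + 0.0044² + 0.4311² + 0.1689² = 0.007903 + 0.094065 + 0.000019 + 0.185847 + 0.028527 = 0.316361
B_P1 = 1 / 0.316361 = 3.1609
Ranking by B (broadest → narrowest): population P2 (4.14) > population P1 (3.16) > population P4 (2.64)

population P2 > population P1 > population P4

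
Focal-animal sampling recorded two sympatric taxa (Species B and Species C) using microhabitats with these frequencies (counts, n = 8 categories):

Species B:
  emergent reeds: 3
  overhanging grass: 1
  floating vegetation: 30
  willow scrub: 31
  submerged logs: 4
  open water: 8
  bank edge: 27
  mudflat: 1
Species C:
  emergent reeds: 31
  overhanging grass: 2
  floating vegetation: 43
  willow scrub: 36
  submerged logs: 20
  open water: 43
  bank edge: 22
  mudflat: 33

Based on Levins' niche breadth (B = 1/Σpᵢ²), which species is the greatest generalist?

Species C

Proportions for Species B (n=105): 3/105=0.0286, 1/105=0.0095, 30/105=0.2857, 31/105=0.2952, 4/105=0.0381, 8/105=0.0762, 27/105=0.2571, 1/105=0.0095
Proportions for Species C (n=230): 31/230=0.1348, 2/230=0.0087, 43/230=0.1870, 36/230=0.1565, 20/230=0.0870, 43/230=0.1870, 22/230=0.0957, 33/230=0.1435
Σp_Bᵢ² = 0.0286² + 0.0095² + 0.2857² + 0.2952² + 0.0381² + 0.0762² + 0.2571² + 0.0095² = 0.000818 + 0.000090 + 0.081624 + 0.087143 + 0.001452 + 0.005806 + 0.066100 + 0.000090 = 0.243123
B_B = 1 / 0.243123 = 4.1131
Σp_Cᵢ² = 0.1348² + 0.0087² + 0.1870² + 0.1565² + 0.0870² + 0.1870² + 0.0957² + 0.1435² = 0.018171 + 0.000076 + 0.034969 + 0.024492 + 0.007569 + 0.034969 + 0.009158 + 0.020592 = 0.149996
B_C = 1 / 0.149996 = 6.6668
Highest B → broadest niche (most generalist): Species C (B = 6.67).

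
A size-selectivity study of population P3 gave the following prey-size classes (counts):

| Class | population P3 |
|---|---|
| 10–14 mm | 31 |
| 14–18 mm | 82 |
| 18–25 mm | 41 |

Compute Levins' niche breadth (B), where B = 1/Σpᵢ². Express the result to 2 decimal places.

2.53

Proportions for population P3 (n=154): 31/154=0.2013, 82/154=0.5325, 41/154=0.2662
Σpᵢ² = 0.2013² + 0.5325² + 0.2662² = 0.040522 + 0.283556 + 0.070862 = 0.394940
B = 1 / 0.394940 = 2.5320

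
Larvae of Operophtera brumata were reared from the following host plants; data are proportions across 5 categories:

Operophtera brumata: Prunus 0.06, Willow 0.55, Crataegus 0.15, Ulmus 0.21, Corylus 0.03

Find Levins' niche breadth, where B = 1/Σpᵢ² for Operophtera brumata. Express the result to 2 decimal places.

Σpᵢ² = 0.06² + 0.55² + 0.15² + 0.21² + 0.03² = 0.0036 + 0.3025 + 0.0225 + 0.0441 + 0.0009 = 0.3736
B = 1 / 0.3736 = 2.6767

2.68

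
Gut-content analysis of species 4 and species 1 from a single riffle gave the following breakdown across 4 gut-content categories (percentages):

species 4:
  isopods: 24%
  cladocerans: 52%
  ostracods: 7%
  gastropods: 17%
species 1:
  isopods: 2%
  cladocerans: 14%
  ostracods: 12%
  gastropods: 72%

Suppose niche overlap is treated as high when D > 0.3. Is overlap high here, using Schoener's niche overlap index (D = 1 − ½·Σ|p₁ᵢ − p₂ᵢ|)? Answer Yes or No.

Yes

Convert percentages to proportions (divide by 100).
Σ|p₁ᵢ − p₂ᵢ| = 0.22 + 0.38 + 0.05 + 0.55 = 1.20
D = 1 − ½ × 1.20 = 1 − 0.600 = 0.4000
D = 0.4000 > 0.3 → Yes.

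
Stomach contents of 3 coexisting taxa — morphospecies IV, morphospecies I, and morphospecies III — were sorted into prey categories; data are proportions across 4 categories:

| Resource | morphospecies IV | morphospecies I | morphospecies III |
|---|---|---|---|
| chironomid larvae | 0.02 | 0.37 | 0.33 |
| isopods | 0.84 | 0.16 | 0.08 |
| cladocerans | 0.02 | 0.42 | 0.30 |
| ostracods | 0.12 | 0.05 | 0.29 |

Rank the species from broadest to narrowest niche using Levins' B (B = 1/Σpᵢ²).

Σp_IVᵢ² = 0.02² + 0.84² + 0.02² + 0.12² = 0.0004 + 0.7056 + 0.0004 + 0.0144 = 0.7208
B_IV = 1 / 0.7208 = 1.3873
Σp_Iᵢ² = 0.37² + 0.16² + 0.42² + 0.05² = 0.1369 + 0.0256 + 0.1764 + 0.0025 = 0.3414
B_I = 1 / 0.3414 = 2.9291
Σp_IIIᵢ² = 0.33² + 0.08² + 0.30² + 0.29² = 0.1089 + 0.0064 + 0.0900 + 0.0841 = 0.2894
B_III = 1 / 0.2894 = 3.4554
Ranking by B (broadest → narrowest): morphospecies III (3.46) > morphospecies I (2.93) > morphospecies IV (1.39)

morphospecies III > morphospecies I > morphospecies IV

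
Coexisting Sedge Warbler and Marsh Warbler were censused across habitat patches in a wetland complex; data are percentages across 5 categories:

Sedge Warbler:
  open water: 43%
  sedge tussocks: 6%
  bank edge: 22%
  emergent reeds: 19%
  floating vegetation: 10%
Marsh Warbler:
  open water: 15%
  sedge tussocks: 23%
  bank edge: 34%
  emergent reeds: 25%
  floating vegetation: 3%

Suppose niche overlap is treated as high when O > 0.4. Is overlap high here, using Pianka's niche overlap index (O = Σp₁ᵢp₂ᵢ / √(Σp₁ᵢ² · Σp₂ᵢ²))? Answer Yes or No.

Yes

Convert percentages to proportions (divide by 100).
Σ p₁ᵢp₂ᵢ = 0.0645 + 0.0138 + 0.0748 + 0.0475 + 0.0030 = 0.2036
Σp_1ᵢ² = 0.43² + 0.06² + 0.22² + 0.19² + 0.10² = 0.1849 + 0.0036 + 0.0484 + 0.0361 + 0.0100 = 0.2830
Σp_2ᵢ² = 0.15² + 0.23² + 0.34² + 0.25² + 0.03² = 0.0225 + 0.0529 + 0.1156 + 0.0625 + 0.0009 = 0.2544
O = 0.2036 / √(0.2830 × 0.2544) = 0.2036 / 0.26832 = 0.7588
O = 0.7588 > 0.4 → Yes.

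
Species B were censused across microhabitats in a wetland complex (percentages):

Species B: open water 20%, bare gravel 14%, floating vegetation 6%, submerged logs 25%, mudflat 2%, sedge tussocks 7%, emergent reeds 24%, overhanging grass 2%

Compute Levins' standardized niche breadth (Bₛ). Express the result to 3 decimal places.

0.613

Convert percentages to proportions (divide by 100).
Σpᵢ² = 0.20² + 0.14² + 0.06² + 0.25² + 0.02² + 0.07² + 0.24² + 0.02² = 0.0400 + 0.0196 + 0.0036 + 0.0625 + 0.0004 + 0.0049 + 0.0576 + 0.0004 = 0.1890
B = 1 / 0.1890 = 5.29101
Bₛ = (B − 1)/(n − 1) = (5.29101 − 1)/(8 − 1) = 4.29101/7 = 0.61300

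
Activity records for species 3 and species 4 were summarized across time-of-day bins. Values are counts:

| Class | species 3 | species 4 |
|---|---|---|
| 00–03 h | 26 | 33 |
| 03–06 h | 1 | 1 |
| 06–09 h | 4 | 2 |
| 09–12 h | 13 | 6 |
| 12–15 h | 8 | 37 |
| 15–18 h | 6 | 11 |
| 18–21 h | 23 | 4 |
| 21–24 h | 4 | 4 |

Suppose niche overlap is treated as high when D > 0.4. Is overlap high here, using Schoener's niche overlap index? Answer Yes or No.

Proportions for species 3 (n=85): 26/85=0.3059, 1/85=0.0118, 4/85=0.0471, 13/85=0.1529, 8/85=0.0941, 6/85=0.0706, 23/85=0.2706, 4/85=0.0471
Proportions for species 4 (n=98): 33/98=0.3367, 1/98=0.0102, 2/98=0.0204, 6/98=0.0612, 37/98=0.3776, 11/98=0.1122, 4/98=0.0408, 4/98=0.0408
Σ|p₁ᵢ − p₂ᵢ| = 0.0308 + 0.0016 + 0.0267 + 0.0917 + 0.2835 + 0.0416 + 0.2298 + 0.0063 = 0.7120
D = 1 − ½ × 0.7120 = 1 − 0.35600 = 0.64400
D = 0.64400 > 0.4 → Yes.

Yes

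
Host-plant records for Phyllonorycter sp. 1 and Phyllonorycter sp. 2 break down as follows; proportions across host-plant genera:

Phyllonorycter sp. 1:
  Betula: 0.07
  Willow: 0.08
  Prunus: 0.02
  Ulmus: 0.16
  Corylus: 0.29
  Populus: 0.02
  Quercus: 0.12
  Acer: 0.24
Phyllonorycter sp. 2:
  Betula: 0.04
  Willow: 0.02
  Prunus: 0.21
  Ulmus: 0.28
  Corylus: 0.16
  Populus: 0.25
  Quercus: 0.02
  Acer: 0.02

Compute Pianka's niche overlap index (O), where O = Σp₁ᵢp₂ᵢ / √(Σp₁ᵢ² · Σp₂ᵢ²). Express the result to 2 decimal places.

0.55

Σ p₁ᵢp₂ᵢ = 0.0028 + 0.0016 + 0.0042 + 0.0448 + 0.0464 + 0.0050 + 0.0024 + 0.0048 = 0.1120
Σp_1ᵢ² = 0.07² + 0.08² + 0.02² + 0.16² + 0.29² + 0.02² + 0.12² + 0.24² = 0.0049 + 0.0064 + 0.0004 + 0.0256 + 0.0841 + 0.0004 + 0.0144 + 0.0576 = 0.1938
Σp_2ᵢ² = 0.04² + 0.02² + 0.21² + 0.28² + 0.16² + 0.25² + 0.02² + 0.02² = 0.0016 + 0.0004 + 0.0441 + 0.0784 + 0.0256 + 0.0625 + 0.0004 + 0.0004 = 0.2134
O = 0.1120 / √(0.1938 × 0.2134) = 0.1120 / 0.20336 = 0.5507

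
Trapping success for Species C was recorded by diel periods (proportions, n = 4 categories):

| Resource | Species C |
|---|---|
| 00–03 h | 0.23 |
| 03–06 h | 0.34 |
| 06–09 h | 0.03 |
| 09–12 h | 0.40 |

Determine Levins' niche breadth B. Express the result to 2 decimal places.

Σpᵢ² = 0.23² + 0.34² + 0.03² + 0.40² = 0.0529 + 0.1156 + 0.0009 + 0.1600 = 0.3294
B = 1 / 0.3294 = 3.0358

3.04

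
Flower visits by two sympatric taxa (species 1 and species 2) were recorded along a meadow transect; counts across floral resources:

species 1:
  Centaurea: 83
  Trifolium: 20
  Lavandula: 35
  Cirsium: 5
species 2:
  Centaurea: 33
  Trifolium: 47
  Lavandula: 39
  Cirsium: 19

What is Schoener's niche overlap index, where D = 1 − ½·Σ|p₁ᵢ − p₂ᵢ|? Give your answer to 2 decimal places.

0.66

Proportions for species 1 (n=143): 83/143=0.5804, 20/143=0.1399, 35/143=0.2448, 5/143=0.0350
Proportions for species 2 (n=138): 33/138=0.2391, 47/138=0.3406, 39/138=0.2826, 19/138=0.1377
Σ|p₁ᵢ − p₂ᵢ| = 0.3413 + 0.2007 + 0.0378 + 0.1027 = 0.6825
D = 1 − ½ × 0.6825 = 1 − 0.34125 = 0.65875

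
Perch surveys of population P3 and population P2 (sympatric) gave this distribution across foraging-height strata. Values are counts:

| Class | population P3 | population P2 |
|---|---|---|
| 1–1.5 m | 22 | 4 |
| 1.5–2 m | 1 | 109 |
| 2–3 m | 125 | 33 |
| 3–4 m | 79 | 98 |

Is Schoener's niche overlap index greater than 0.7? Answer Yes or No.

Proportions for population P3 (n=227): 22/227=0.0969, 1/227=0.0044, 125/227=0.5507, 79/227=0.3480
Proportions for population P2 (n=244): 4/244=0.0164, 109/244=0.4467, 33/244=0.1352, 98/244=0.4016
Σ|p₁ᵢ − p₂ᵢ| = 0.0805 + 0.4423 + 0.4155 + 0.0536 = 0.9919
D = 1 − ½ × 0.9919 = 1 − 0.49595 = 0.50405
D = 0.50405 < 0.7 → No.

No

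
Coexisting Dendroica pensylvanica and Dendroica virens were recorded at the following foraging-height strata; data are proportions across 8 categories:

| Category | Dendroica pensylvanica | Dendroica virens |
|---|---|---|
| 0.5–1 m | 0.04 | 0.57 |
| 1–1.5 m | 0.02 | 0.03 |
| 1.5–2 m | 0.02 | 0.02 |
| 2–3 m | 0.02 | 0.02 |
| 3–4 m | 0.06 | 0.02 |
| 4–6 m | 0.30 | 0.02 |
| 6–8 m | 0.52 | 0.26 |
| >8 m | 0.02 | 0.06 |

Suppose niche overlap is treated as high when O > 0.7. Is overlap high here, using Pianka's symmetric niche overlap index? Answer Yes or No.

Σ p₁ᵢp₂ᵢ = 0.0228 + 0.0006 + 0.0004 + 0.0004 + 0.0012 + 0.0060 + 0.1352 + 0.0012 = 0.1678
Σp_1ᵢ² = 0.04² + 0.02² + 0.02² + 0.02² + 0.06² + 0.30² + 0.52² + 0.02² = 0.0016 + 0.0004 + 0.0004 + 0.0004 + 0.0036 + 0.0900 + 0.2704 + 0.0004 = 0.3672
Σp_2ᵢ² = 0.57² + 0.03² + 0.02² + 0.02² + 0.02² + 0.02² + 0.26² + 0.06² = 0.3249 + 0.0009 + 0.0004 + 0.0004 + 0.0004 + 0.0004 + 0.0676 + 0.0036 = 0.3986
O = 0.1678 / √(0.3672 × 0.3986) = 0.1678 / 0.38258 = 0.4386
O = 0.4386 < 0.7 → No.

No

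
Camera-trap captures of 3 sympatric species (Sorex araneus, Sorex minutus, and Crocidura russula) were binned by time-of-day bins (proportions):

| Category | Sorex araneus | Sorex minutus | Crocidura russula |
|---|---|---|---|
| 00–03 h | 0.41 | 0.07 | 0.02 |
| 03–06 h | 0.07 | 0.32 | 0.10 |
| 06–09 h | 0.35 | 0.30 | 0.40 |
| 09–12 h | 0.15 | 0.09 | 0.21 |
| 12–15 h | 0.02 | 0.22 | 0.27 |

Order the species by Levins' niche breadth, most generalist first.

Sorex minutus > Crocidura russula > Sorex araneus

Σp_aranᵢ² = 0.41² + 0.07² + 0.35² + 0.15² + 0.02² = 0.1681 + 0.0049 + 0.1225 + 0.0225 + 0.0004 = 0.3184
B_aran = 1 / 0.3184 = 3.1407
Σp_minuᵢ² = 0.07² + 0.32² + 0.30² + 0.09² + 0.22² = 0.0049 + 0.1024 + 0.0900 + 0.0081 + 0.0484 = 0.2538
B_minu = 1 / 0.2538 = 3.9401
Σp_russᵢ² = 0.02² + 0.10² + 0.40² + 0.21² + 0.27² = 0.0004 + 0.0100 + 0.1600 + 0.0441 + 0.0729 = 0.2874
B_russ = 1 / 0.2874 = 3.4795
Ranking by B (broadest → narrowest): Sorex minutus (3.94) > Crocidura russula (3.48) > Sorex araneus (3.14)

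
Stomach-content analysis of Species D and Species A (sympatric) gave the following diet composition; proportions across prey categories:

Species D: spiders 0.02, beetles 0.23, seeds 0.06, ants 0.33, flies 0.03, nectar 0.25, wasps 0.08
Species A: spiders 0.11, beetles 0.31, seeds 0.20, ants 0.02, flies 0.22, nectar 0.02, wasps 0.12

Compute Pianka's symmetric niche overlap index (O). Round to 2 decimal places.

0.51

Σ p₁ᵢp₂ᵢ = 0.0022 + 0.0713 + 0.0120 + 0.0066 + 0.0066 + 0.0050 + 0.0096 = 0.1133
Σp_1ᵢ² = 0.02² + 0.23² + 0.06² + 0.33² + 0.03² + 0.25² + 0.08² = 0.0004 + 0.0529 + 0.0036 + 0.1089 + 0.0009 + 0.0625 + 0.0064 = 0.2356
Σp_2ᵢ² = 0.11² + 0.31² + 0.20² + 0.02² + 0.22² + 0.02² + 0.12² = 0.0121 + 0.0961 + 0.0400 + 0.0004 + 0.0484 + 0.0004 + 0.0144 = 0.2118
O = 0.1133 / √(0.2356 × 0.2118) = 0.1133 / 0.22338 = 0.5072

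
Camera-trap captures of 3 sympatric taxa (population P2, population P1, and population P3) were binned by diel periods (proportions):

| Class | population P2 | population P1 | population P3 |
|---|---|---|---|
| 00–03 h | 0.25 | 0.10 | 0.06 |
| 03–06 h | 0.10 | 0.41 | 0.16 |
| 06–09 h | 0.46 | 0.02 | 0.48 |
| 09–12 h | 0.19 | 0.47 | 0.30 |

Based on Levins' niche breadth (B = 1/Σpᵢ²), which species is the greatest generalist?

population P2

Σp_P2ᵢ² = 0.25² + 0.10² + 0.46² + 0.19² = 0.0625 + 0.0100 + 0.2116 + 0.0361 = 0.3202
B_P2 = 1 / 0.3202 = 3.1230
Σp_P1ᵢ² = 0.10² + 0.41² + 0.02² + 0.47² = 0.0100 + 0.1681 + 0.0004 + 0.2209 = 0.3994
B_P1 = 1 / 0.3994 = 2.5038
Σp_P3ᵢ² = 0.06² + 0.16² + 0.48² + 0.30² = 0.0036 + 0.0256 + 0.2304 + 0.0900 = 0.3496
B_P3 = 1 / 0.3496 = 2.8604
Highest B → broadest niche (most generalist): population P2 (B = 3.12).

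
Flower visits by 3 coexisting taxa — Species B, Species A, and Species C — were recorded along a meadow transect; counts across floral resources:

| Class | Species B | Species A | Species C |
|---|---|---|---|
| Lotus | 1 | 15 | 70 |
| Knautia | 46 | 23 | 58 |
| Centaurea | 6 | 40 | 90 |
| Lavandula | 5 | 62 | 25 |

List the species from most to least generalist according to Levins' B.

Proportions for Species B (n=58): 1/58=0.0172, 46/58=0.7931, 6/58=0.1034, 5/58=0.0862
Proportions for Species A (n=140): 15/140=0.1071, 23/140=0.1643, 40/140=0.2857, 62/140=0.4429
Proportions for Species C (n=243): 70/243=0.2881, 58/243=0.2387, 90/243=0.3704, 25/243=0.1029
Σp_Bᵢ² = 0.0172² + 0.7931² + 0.1034² + 0.0862² = 0.000296 + 0.629008 + 0.010692 + 0.007430 = 0.647426
B_B = 1 / 0.647426 = 1.5446
Σp_Aᵢ² = 0.1071² + 0.1643² + 0.2857² + 0.4429² = 0.011470 + 0.026994 + 0.081624 + 0.196160 = 0.316248
B_A = 1 / 0.316248 = 3.1621
Σp_Cᵢ² = 0.2881² + 0.2387² + 0.3704² + 0.1029² = 0.083002 + 0.056978 + 0.137196 + 0.010588 = 0.287764
B_C = 1 / 0.287764 = 3.4751
Ranking by B (broadest → narrowest): Species C (3.48) > Species A (3.16) > Species B (1.54)

Species C > Species A > Species B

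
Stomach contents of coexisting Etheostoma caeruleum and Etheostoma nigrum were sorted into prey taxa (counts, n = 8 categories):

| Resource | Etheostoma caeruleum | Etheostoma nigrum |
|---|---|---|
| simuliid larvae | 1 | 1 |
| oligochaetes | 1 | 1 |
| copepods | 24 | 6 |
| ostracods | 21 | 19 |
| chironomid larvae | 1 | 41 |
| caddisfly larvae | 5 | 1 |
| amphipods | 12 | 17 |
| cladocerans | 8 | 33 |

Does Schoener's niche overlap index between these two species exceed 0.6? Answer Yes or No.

No

Proportions for Etheostoma caeruleum (n=73): 1/73=0.0137, 1/73=0.0137, 24/73=0.3288, 21/73=0.2877, 1/73=0.0137, 5/73=0.0685, 12/73=0.1644, 8/73=0.1096
Proportions for Etheostoma nigrum (n=119): 1/119=0.0084, 1/119=0.0084, 6/119=0.0504, 19/119=0.1597, 41/119=0.3445, 1/119=0.0084, 17/119=0.1429, 33/119=0.2773
Σ|p₁ᵢ − p₂ᵢ| = 0.0053 + 0.0053 + 0.2784 + 0.1280 + 0.3308 + 0.0601 + 0.0215 + 0.1677 = 0.9971
D = 1 − ½ × 0.9971 = 1 − 0.49855 = 0.50145
D = 0.50145 < 0.6 → No.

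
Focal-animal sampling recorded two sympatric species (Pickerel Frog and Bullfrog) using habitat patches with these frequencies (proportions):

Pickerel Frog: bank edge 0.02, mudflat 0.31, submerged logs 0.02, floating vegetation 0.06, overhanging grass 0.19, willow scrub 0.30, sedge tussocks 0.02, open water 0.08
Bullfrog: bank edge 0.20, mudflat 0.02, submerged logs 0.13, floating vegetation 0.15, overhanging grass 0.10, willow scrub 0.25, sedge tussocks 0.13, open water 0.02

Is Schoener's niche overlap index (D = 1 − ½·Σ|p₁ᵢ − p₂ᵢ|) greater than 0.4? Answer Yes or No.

Σ|p₁ᵢ − p₂ᵢ| = 0.18 + 0.29 + 0.11 + 0.09 + 0.09 + 0.05 + 0.11 + 0.06 = 0.98
D = 1 − ½ × 0.98 = 1 − 0.490 = 0.5100
D = 0.5100 > 0.4 → Yes.

Yes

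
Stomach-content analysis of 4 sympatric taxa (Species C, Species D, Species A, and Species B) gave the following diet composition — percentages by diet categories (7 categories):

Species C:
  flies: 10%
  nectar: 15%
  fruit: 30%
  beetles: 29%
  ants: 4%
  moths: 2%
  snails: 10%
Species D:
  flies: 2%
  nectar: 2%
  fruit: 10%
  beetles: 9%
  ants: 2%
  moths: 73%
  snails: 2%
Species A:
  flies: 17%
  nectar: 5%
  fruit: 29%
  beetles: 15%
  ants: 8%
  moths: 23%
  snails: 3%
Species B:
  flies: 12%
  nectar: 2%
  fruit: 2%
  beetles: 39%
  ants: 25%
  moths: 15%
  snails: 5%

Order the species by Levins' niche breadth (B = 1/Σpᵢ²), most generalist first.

Convert percentages to proportions (divide by 100).
Σp_Cᵢ² = 0.10² + 0.15² + 0.30² + 0.29² + 0.04² + 0.02² + 0.10² = 0.0100 + 0.0225 + 0.0900 + 0.0841 + 0.0016 + 0.0004 + 0.0100 = 0.2186
B_C = 1 / 0.2186 = 4.5746
Σp_Dᵢ² = 0.02² + 0.02² + 0.10² + 0.09² + 0.02² + 0.73² + 0.02² = 0.0004 + 0.0004 + 0.0100 + 0.0081 + 0.0004 + 0.5329 + 0.0004 = 0.5526
B_D = 1 / 0.5526 = 1.8096
Σp_Aᵢ² = 0.17² + 0.05² + 0.29² + 0.15² + 0.08² + 0.23² + 0.03² = 0.0289 + 0.0025 + 0.0841 + 0.0225 + 0.0064 + 0.0529 + 0.0009 = 0.1982
B_A = 1 / 0.1982 = 5.0454
Σp_Bᵢ² = 0.12² + 0.02² + 0.02² + 0.39² + 0.25² + 0.15² + 0.05² = 0.0144 + 0.0004 + 0.0004 + 0.1521 + 0.0625 + 0.0225 + 0.0025 = 0.2548
B_B = 1 / 0.2548 = 3.9246
Ranking by B (broadest → narrowest): Species A (5.05) > Species C (4.57) > Species B (3.92) > Species D (1.81)

Species A > Species C > Species B > Species D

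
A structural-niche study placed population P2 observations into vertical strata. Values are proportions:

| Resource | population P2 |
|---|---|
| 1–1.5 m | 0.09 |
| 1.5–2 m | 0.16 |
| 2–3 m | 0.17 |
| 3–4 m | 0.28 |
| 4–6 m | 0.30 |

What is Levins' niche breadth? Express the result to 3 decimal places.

4.329

Σpᵢ² = 0.09² + 0.16² + 0.17² + 0.28² + 0.30² = 0.0081 + 0.0256 + 0.0289 + 0.0784 + 0.0900 = 0.2310
B = 1 / 0.2310 = 4.32900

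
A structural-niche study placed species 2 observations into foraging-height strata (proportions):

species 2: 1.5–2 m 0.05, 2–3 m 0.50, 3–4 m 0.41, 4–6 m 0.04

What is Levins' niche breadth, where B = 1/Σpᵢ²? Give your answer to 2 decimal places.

2.37

Σpᵢ² = 0.05² + 0.50² + 0.41² + 0.04² = 0.0025 + 0.2500 + 0.1681 + 0.0016 = 0.4222
B = 1 / 0.4222 = 2.3685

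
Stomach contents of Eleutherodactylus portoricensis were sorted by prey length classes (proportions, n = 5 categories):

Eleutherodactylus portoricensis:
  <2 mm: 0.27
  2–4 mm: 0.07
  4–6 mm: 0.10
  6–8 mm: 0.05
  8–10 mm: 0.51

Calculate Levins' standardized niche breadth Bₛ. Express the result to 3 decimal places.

0.463

Σpᵢ² = 0.27² + 0.07² + 0.10² + 0.05² + 0.51² = 0.0729 + 0.0049 + 0.0100 + 0.0025 + 0.2601 = 0.3504
B = 1 / 0.3504 = 2.85388
Bₛ = (B − 1)/(n − 1) = (2.85388 − 1)/(5 − 1) = 1.85388/4 = 0.46347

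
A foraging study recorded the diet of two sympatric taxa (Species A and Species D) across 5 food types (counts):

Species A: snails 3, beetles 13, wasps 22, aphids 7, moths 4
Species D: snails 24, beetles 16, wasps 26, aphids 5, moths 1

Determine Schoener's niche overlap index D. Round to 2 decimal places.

Proportions for Species A (n=49): 3/49=0.0612, 13/49=0.2653, 22/49=0.4490, 7/49=0.1429, 4/49=0.0816
Proportions for Species D (n=72): 24/72=0.3333, 16/72=0.2222, 26/72=0.3611, 5/72=0.0694, 1/72=0.0139
Σ|p₁ᵢ − p₂ᵢ| = 0.2721 + 0.0431 + 0.0879 + 0.0735 + 0.0677 = 0.5443
D = 1 − ½ × 0.5443 = 1 − 0.27215 = 0.72785

0.73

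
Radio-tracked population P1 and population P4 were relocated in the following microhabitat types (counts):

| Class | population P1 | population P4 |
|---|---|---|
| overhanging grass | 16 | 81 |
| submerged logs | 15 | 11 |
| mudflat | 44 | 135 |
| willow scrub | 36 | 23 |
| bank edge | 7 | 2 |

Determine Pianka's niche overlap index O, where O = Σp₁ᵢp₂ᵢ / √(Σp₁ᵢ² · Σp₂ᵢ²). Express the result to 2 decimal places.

0.84

Proportions for population P1 (n=118): 16/118=0.1356, 15/118=0.1271, 44/118=0.3729, 36/118=0.3051, 7/118=0.0593
Proportions for population P4 (n=252): 81/252=0.3214, 11/252=0.0437, 135/252=0.5357, 23/252=0.0913, 2/252=0.0079
Σ p₁ᵢp₂ᵢ = 0.043582 + 0.005554 + 0.199763 + 0.027856 + 0.000468 = 0.277223
Σp_1ᵢ² = 0.1356² + 0.1271² + 0.3729² + 0.3051² + 0.0593² = 0.018387 + 0.016154 + 0.139054 + 0.093086 + 0.003516 = 0.270197
Σp_2ᵢ² = 0.3214² + 0.0437² + 0.5357² + 0.0913² + 0.0079² = 0.103298 + 0.001910 + 0.286974 + 0.008336 + 0.000062 = 0.400580
O = 0.277223 / √(0.270197 × 0.400580) = 0.277223 / 0.3289917 = 0.8426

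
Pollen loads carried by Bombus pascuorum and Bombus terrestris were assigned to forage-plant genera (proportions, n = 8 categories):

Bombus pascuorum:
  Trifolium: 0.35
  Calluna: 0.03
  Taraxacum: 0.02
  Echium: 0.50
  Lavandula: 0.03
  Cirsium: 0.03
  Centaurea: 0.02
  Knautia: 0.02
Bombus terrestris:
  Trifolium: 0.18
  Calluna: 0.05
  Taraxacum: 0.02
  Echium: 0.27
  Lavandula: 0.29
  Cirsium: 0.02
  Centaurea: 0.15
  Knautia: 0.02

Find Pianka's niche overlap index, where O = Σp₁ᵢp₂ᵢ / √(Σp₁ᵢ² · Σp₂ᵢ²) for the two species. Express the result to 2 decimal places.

0.75

Σ p₁ᵢp₂ᵢ = 0.0630 + 0.0015 + 0.0004 + 0.1350 + 0.0087 + 0.0006 + 0.0030 + 0.0004 = 0.2126
Σp_1ᵢ² = 0.35² + 0.03² + 0.02² + 0.50² + 0.03² + 0.03² + 0.02² + 0.02² = 0.1225 + 0.0009 + 0.0004 + 0.2500 + 0.0009 + 0.0009 + 0.0004 + 0.0004 = 0.3764
Σp_2ᵢ² = 0.18² + 0.05² + 0.02² + 0.27² + 0.29² + 0.02² + 0.15² + 0.02² = 0.0324 + 0.0025 + 0.0004 + 0.0729 + 0.0841 + 0.0004 + 0.0225 + 0.0004 = 0.2156
O = 0.2126 / √(0.3764 × 0.2156) = 0.2126 / 0.28487 = 0.7463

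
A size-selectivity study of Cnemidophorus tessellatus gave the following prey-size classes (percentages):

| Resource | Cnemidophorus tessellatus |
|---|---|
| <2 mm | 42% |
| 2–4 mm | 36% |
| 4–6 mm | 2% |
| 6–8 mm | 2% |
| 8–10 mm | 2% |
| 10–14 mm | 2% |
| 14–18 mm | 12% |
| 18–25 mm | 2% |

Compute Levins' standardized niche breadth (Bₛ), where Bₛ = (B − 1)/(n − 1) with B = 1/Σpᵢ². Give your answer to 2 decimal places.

0.30

Convert percentages to proportions (divide by 100).
Σpᵢ² = 0.42² + 0.36² + 0.02² + 0.02² + 0.02² + 0.02² + 0.12² + 0.02² = 0.1764 + 0.1296 + 0.0004 + 0.0004 + 0.0004 + 0.0004 + 0.0144 + 0.0004 = 0.3224
B = 1 / 0.3224 = 3.1017
Bₛ = (B − 1)/(n − 1) = (3.1017 − 1)/(8 − 1) = 2.1017/7 = 0.3002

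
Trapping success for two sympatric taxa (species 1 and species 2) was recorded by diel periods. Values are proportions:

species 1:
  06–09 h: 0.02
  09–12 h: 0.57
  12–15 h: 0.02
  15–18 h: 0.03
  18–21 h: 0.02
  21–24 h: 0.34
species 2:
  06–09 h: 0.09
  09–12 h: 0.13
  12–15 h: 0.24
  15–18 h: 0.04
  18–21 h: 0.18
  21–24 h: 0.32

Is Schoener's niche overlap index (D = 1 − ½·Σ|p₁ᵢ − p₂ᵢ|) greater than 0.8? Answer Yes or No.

No

Σ|p₁ᵢ − p₂ᵢ| = 0.07 + 0.44 + 0.22 + 0.01 + 0.16 + 0.02 = 0.92
D = 1 − ½ × 0.92 = 1 − 0.460 = 0.5400
D = 0.5400 < 0.8 → No.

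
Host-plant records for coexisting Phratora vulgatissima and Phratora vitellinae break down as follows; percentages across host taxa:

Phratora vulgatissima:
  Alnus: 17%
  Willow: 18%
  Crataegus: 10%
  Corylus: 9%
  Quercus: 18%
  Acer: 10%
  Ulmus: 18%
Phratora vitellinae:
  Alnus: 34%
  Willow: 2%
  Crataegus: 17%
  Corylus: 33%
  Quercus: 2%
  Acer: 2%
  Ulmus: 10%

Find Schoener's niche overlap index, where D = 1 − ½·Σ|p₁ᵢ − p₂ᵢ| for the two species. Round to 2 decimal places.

0.52

Convert percentages to proportions (divide by 100).
Σ|p₁ᵢ − p₂ᵢ| = 0.17 + 0.16 + 0.07 + 0.24 + 0.16 + 0.08 + 0.08 = 0.96
D = 1 − ½ × 0.96 = 1 − 0.480 = 0.5200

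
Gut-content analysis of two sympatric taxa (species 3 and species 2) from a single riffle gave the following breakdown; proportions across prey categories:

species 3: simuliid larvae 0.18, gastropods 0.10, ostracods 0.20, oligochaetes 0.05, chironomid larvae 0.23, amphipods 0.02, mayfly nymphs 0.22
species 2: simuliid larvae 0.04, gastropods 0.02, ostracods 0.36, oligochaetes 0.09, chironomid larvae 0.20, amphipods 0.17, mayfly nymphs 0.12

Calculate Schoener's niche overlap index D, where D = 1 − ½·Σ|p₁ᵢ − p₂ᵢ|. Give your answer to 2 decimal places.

Σ|p₁ᵢ − p₂ᵢ| = 0.14 + 0.08 + 0.16 + 0.04 + 0.03 + 0.15 + 0.10 = 0.70
D = 1 − ½ × 0.70 = 1 − 0.350 = 0.6500

0.65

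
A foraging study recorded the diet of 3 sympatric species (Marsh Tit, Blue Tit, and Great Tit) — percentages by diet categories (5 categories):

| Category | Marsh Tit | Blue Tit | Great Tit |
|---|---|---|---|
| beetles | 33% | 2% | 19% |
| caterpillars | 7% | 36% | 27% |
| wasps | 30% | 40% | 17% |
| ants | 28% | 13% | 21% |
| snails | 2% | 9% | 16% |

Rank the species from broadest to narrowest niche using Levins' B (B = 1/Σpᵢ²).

Great Tit > Marsh Tit > Blue Tit

Convert percentages to proportions (divide by 100).
Σp_Marsᵢ² = 0.33² + 0.07² + 0.30² + 0.28² + 0.02² = 0.1089 + 0.0049 + 0.0900 + 0.0784 + 0.0004 = 0.2826
B_Mars = 1 / 0.2826 = 3.5386
Σp_Blueᵢ² = 0.02² + 0.36² + 0.40² + 0.13² + 0.09² = 0.0004 + 0.1296 + 0.1600 + 0.0169 + 0.0081 = 0.3150
B_Blue = 1 / 0.3150 = 3.1746
Σp_Greaᵢ² = 0.19² + 0.27² + 0.17² + 0.21² + 0.16² = 0.0361 + 0.0729 + 0.0289 + 0.0441 + 0.0256 = 0.2076
B_Grea = 1 / 0.2076 = 4.8170
Ranking by B (broadest → narrowest): Great Tit (4.82) > Marsh Tit (3.54) > Blue Tit (3.17)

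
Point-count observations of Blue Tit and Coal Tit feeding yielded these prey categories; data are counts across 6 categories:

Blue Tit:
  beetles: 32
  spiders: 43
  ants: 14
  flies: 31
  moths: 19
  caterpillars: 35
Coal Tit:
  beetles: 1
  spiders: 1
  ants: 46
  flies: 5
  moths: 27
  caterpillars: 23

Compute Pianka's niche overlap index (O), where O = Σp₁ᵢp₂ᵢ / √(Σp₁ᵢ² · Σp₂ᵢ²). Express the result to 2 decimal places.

Proportions for Blue Tit (n=174): 32/174=0.1839, 43/174=0.2471, 14/174=0.0805, 31/174=0.1782, 19/174=0.1092, 35/174=0.2011
Proportions for Coal Tit (n=103): 1/103=0.0097, 1/103=0.0097, 46/103=0.4466, 5/103=0.0485, 27/103=0.2621, 23/103=0.2233
Σ p₁ᵢp₂ᵢ = 0.001784 + 0.002397 + 0.035951 + 0.008643 + 0.028621 + 0.044906 = 0.122302
Σp_1ᵢ² = 0.1839² + 0.2471² + 0.0805² + 0.1782² + 0.1092² + 0.2011² = 0.033819 + 0.061058 + 0.006480 + 0.031755 + 0.011925 + 0.040441 = 0.185478
Σp_2ᵢ² = 0.0097² + 0.0097² + 0.4466² + 0.0485² + 0.2621² + 0.2233² = 0.000094 + 0.000094 + 0.199452 + 0.002352 + 0.068696 + 0.049863 = 0.320551
O = 0.122302 / √(0.185478 × 0.320551) = 0.122302 / 0.2438343 = 0.5016

0.50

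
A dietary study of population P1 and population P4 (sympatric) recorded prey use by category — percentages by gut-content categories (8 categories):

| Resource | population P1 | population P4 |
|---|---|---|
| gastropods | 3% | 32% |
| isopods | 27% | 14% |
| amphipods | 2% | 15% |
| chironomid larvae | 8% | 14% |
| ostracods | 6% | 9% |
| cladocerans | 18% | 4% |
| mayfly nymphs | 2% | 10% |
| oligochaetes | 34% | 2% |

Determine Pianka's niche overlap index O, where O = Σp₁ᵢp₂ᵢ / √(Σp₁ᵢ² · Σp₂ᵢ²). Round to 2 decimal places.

Convert percentages to proportions (divide by 100).
Σ p₁ᵢp₂ᵢ = 0.0096 + 0.0378 + 0.0030 + 0.0112 + 0.0054 + 0.0072 + 0.0020 + 0.0068 = 0.0830
Σp_1ᵢ² = 0.03² + 0.27² + 0.02² + 0.08² + 0.06² + 0.18² + 0.02² + 0.34² = 0.0009 + 0.0729 + 0.0004 + 0.0064 + 0.0036 + 0.0324 + 0.0004 + 0.1156 = 0.2326
Σp_2ᵢ² = 0.32² + 0.14² + 0.15² + 0.14² + 0.09² + 0.04² + 0.10² + 0.02² = 0.1024 + 0.0196 + 0.0225 + 0.0196 + 0.0081 + 0.0016 + 0.0100 + 0.0004 = 0.1842
O = 0.0830 / √(0.2326 × 0.1842) = 0.0830 / 0.20699 = 0.4010

0.40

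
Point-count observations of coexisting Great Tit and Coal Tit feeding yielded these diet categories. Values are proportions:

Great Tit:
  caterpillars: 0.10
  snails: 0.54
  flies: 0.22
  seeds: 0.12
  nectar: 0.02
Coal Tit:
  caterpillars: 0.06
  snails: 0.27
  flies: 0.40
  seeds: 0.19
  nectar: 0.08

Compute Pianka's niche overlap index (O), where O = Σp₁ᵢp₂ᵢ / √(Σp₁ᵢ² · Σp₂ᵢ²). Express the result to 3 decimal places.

Σ p₁ᵢp₂ᵢ = 0.0060 + 0.1458 + 0.0880 + 0.0228 + 0.0016 = 0.2642
Σp_1ᵢ² = 0.10² + 0.54² + 0.22² + 0.12² + 0.02² = 0.0100 + 0.2916 + 0.0484 + 0.0144 + 0.0004 = 0.3648
Σp_2ᵢ² = 0.06² + 0.27² + 0.40² + 0.19² + 0.08² = 0.0036 + 0.0729 + 0.1600 + 0.0361 + 0.0064 = 0.2790
O = 0.2642 / √(0.3648 × 0.2790) = 0.2642 / 0.319029 = 0.82814

0.828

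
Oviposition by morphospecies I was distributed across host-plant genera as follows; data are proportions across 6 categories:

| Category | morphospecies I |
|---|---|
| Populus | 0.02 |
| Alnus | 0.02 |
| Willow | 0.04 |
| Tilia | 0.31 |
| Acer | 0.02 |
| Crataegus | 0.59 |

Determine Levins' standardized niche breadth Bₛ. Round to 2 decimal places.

Σpᵢ² = 0.02² + 0.02² + 0.04² + 0.31² + 0.02² + 0.59² = 0.0004 + 0.0004 + 0.0016 + 0.0961 + 0.0004 + 0.3481 = 0.4470
B = 1 / 0.4470 = 2.2371
Bₛ = (B − 1)/(n − 1) = (2.2371 − 1)/(6 − 1) = 1.2371/5 = 0.2474

0.25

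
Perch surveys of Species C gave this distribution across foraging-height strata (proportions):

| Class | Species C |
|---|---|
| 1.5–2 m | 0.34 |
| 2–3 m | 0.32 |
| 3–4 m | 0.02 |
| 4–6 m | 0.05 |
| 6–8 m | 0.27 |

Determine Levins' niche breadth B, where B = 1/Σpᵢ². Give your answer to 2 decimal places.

Σpᵢ² = 0.34² + 0.32² + 0.02² + 0.05² + 0.27² = 0.1156 + 0.1024 + 0.0004 + 0.0025 + 0.0729 = 0.2938
B = 1 / 0.2938 = 3.4037

3.40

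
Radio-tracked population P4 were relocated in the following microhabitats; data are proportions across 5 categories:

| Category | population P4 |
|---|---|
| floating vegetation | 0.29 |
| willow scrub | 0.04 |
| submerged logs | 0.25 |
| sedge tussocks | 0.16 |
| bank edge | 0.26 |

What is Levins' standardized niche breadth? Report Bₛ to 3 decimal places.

Σpᵢ² = 0.29² + 0.04² + 0.25² + 0.16² + 0.26² = 0.0841 + 0.0016 + 0.0625 + 0.0256 + 0.0676 = 0.2414
B = 1 / 0.2414 = 4.14250
Bₛ = (B − 1)/(n − 1) = (4.14250 − 1)/(5 − 1) = 3.14250/4 = 0.78563

0.786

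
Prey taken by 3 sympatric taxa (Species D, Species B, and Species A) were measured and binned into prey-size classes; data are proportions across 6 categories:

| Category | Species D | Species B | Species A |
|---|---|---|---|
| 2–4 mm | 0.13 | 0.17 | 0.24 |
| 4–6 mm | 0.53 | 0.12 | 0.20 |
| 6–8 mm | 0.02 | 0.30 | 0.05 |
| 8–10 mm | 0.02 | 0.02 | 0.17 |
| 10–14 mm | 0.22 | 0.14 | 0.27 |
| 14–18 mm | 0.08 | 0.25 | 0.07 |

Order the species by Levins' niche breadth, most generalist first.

Species A > Species B > Species D

Σp_Dᵢ² = 0.13² + 0.53² + 0.02² + 0.02² + 0.22² + 0.08² = 0.0169 + 0.2809 + 0.0004 + 0.0004 + 0.0484 + 0.0064 = 0.3534
B_D = 1 / 0.3534 = 2.8297
Σp_Bᵢ² = 0.17² + 0.12² + 0.30² + 0.02² + 0.14² + 0.25² = 0.0289 + 0.0144 + 0.0900 + 0.0004 + 0.0196 + 0.0625 = 0.2158
B_B = 1 / 0.2158 = 4.6339
Σp_Aᵢ² = 0.24² + 0.20² + 0.05² + 0.17² + 0.27² + 0.07² = 0.0576 + 0.0400 + 0.0025 + 0.0289 + 0.0729 + 0.0049 = 0.2068
B_A = 1 / 0.2068 = 4.8356
Ranking by B (broadest → narrowest): Species A (4.84) > Species B (4.63) > Species D (2.83)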